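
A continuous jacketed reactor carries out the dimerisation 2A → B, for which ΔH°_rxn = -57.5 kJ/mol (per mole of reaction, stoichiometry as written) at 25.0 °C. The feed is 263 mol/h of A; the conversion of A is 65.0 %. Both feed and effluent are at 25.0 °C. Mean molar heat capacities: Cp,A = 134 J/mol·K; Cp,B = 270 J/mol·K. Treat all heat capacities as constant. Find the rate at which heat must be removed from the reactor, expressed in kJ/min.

Extent of reaction ξ = 0.650 × 263 / 2 = 85.475 mol/h
Reaction term: ξ·ΔH°_rxn = 85.475 × -57.5 = -4914.8 kJ/h
Q = ΔH = -4914.8 kJ/h = -1.3652 kW
Heat removed = 81.914 kJ/min

Q_out = 81.9 kJ/min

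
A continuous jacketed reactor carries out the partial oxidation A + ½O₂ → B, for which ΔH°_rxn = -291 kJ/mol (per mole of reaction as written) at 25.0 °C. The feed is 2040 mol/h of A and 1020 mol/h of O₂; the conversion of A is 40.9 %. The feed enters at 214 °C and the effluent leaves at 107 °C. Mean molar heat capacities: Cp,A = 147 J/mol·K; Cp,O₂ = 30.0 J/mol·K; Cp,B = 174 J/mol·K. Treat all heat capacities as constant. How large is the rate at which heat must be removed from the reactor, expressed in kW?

Q_out = 77.0 kW

Extent of reaction ξ = 0.409 × 2040 = 834.36 mol/h
Reaction term: ξ·ΔH°_rxn = 834.36 × -291 = -242800 kJ/h
Sensible, feed 214→25 °C: -62461 kJ/h
Outlet flows (mol/h): A 1205.6, O₂ 602.82, B 834.36
Sensible, products 25→107 °C: 27920 kJ/h
Q = ΔH = -277340 kJ/h = -77.039 kW
Heat removed = 77.039 kW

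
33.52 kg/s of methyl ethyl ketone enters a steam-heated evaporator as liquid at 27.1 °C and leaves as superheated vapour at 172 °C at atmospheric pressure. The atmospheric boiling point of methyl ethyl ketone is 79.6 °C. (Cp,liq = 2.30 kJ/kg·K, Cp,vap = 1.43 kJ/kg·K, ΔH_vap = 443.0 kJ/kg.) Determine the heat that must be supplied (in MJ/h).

Q = 84000 MJ/h

liquid 27.1→79.6 °C: 120.75 kJ/kg
vaporisation at 79.6 °C: 443 kJ/kg
vapour 79.6→172 °C: 132.13 kJ/kg
Δh = 120.75 + 443 + 132.13 = 695.88 kJ/kg
Q = ṁ·Δh = 33.52 kg/s × 695.88 kJ/kg = 23326 kJ/s
|Q| = 23326 kW = 83973 MJ/h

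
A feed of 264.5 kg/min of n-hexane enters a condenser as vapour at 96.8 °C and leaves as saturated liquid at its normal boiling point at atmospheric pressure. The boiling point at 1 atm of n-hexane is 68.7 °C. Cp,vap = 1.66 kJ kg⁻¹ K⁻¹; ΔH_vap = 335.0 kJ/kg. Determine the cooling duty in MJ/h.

Q_c = 6060 MJ/h

vapour 96.8→68.7 °C: -46.646 kJ/kg
condensation at 68.7 °C: -335 kJ/kg
Δh = -46.646 + -335 = -381.65 kJ/kg
Q = ṁ·Δh = 264.5 kg/min × -381.65 kJ/kg = -100950 kJ/min
|Q| = 1682.4 kW = 6056.7 MJ/h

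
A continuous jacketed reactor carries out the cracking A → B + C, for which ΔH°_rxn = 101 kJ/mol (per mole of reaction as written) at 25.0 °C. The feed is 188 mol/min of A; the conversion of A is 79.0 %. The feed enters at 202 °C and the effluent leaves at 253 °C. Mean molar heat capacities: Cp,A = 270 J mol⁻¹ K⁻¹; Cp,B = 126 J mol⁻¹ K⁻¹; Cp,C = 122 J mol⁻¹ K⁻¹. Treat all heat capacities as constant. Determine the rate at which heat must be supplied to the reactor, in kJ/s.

Q_in = 281 kJ/s

Extent of reaction ξ = 0.790 × 188 = 148.52 mol/min
Reaction term: ξ·ΔH°_rxn = 148.52 × 101 = 15001 kJ/min
Sensible, feed 202→25 °C: -8984.5 kJ/min
Outlet flows (mol/min): A 39.48, B 148.52, C 148.52
Sensible, products 25→253 °C: 10828 kJ/min
Q = ΔH = 16844 kJ/min = 280.74 kW
Heat supplied = 280.74 kJ/s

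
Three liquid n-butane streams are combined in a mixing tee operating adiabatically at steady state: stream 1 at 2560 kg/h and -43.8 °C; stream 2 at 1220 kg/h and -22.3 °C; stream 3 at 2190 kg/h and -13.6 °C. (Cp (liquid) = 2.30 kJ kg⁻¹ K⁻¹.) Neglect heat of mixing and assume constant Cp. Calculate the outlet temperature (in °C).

No heat crosses the boundary, so H_out = H_in.
T_out = Σ ṁᵢCp,ᵢTᵢ / Σ ṁᵢCp,ᵢ
      = -388970 / 13731 = -28.328 °C

T_out = -28.3 °C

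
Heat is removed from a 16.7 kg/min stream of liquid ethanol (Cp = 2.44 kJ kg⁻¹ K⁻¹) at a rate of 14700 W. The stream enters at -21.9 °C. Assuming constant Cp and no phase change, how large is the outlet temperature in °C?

T_out = -43.5 °C

Q = 14700 W = 882 kJ/min
ΔT = Q/(ṁ·Cp) = 882/(16.7×2.44) = 21.645 K
T_out = -21.9 − 21.645 = -43.545 °C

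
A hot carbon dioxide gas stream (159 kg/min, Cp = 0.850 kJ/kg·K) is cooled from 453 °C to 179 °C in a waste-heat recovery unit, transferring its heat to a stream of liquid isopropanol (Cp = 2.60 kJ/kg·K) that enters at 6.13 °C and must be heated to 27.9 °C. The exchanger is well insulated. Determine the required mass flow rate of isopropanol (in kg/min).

ṁ_c = 654 kg/min

Heat released by hot stream: Q = 159 × 0.850 × (453 − 179) = 37031 kJ/min
Energy balance on cold side (adiabatic exchanger): Q = ṁ_c·Cp_c·(T_c,out − T_c,in)
ṁ_c = 37031 / [2.60 × (27.9 − 6.13)] = 654.24 kg/min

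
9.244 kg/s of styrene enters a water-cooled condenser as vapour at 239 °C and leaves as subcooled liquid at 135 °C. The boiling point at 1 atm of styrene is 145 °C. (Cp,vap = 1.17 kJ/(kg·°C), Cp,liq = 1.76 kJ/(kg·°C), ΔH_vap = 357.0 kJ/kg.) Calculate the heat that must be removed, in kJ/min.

vapour 239→145 °C: -109.98 kJ/kg
condensation at 145 °C: -357 kJ/kg
liquid 145→135 °C: -17.6 kJ/kg
Δh = -109.98 + -357 + -17.6 = -484.58 kJ/kg
Q = ṁ·Δh = 9.244 kg/s × -484.58 kJ/kg = -4479.5 kJ/s
|Q| = 4479.5 kW = 268770 kJ/min

Q_c = 269000 kJ/min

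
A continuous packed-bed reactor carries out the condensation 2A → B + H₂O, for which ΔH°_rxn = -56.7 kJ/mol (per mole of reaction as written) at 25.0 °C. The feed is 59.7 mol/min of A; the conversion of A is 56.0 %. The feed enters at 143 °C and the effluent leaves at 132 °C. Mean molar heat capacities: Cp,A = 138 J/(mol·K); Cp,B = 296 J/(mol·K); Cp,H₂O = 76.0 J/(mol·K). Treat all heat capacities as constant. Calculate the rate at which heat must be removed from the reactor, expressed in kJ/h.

Extent of reaction ξ = 0.560 × 59.7 / 2 = 16.716 mol/min
Reaction term: ξ·ΔH°_rxn = 16.716 × -56.7 = -947.8 kJ/min
Sensible, feed 143→25 °C: -972.15 kJ/min
Outlet flows (mol/min): A 26.268, B 16.716, H₂O 16.716
Sensible, products 25→132 °C: 1053.2 kJ/min
Q = ΔH = -866.72 kJ/min = -14.445 kW
Heat removed = 52003 kJ/h

Q_out = 52000 kJ/h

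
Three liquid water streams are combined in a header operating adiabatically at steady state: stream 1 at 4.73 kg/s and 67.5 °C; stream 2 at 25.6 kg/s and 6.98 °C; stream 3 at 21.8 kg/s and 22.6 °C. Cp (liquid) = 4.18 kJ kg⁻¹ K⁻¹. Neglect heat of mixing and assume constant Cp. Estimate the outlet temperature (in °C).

T_out = 19.0 °C

Energy balance with Q = 0: Σ ṁᵢCp,ᵢ(T_out − Tᵢ) = 0
Σ ṁᵢCp,ᵢTᵢ = 4.73×4.18×67.5 + 25.6×4.18×6.98 + 21.8×4.18×22.6 = 4140.9
Σ ṁᵢCp,ᵢ = 4.73×4.18 + 25.6×4.18 + 21.8×4.18 = 217.9
T_out = 4140.9 / 217.9 = 19.003 °C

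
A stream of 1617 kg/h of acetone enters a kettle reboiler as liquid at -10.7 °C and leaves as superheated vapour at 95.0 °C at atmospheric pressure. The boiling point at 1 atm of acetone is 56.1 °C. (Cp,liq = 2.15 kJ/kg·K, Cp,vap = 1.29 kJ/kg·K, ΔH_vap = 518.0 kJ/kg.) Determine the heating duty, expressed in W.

Q = 320000 W

liquid -10.7→56.1 °C: 143.62 kJ/kg
vaporisation at 56.1 °C: 518 kJ/kg
vapour 56.1→95.0 °C: 50.181 kJ/kg
Δh = 143.62 + 518 + 50.181 = 711.8 kJ/kg
Q = ṁ·Δh = 1617 kg/h × 711.8 kJ/kg = 1.151e+06 kJ/h
|Q| = 319.72 kW = 319720 W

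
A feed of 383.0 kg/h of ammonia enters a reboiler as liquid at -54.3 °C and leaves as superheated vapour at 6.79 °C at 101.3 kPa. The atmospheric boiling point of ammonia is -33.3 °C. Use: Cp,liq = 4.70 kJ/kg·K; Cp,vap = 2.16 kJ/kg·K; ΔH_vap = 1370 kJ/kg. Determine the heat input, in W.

liquid -54.3→-33.3 °C: 98.7 kJ/kg
vaporisation at -33.3 °C: 1370 kJ/kg
vapour -33.3→6.79 °C: 86.594 kJ/kg
Δh = 98.7 + 1370 + 86.594 = 1555.3 kJ/kg
Q = ṁ·Δh = 383.0 kg/h × 1555.3 kJ/kg = 595680 kJ/h
|Q| = 165.47 kW = 165470 W

Q = 165000 W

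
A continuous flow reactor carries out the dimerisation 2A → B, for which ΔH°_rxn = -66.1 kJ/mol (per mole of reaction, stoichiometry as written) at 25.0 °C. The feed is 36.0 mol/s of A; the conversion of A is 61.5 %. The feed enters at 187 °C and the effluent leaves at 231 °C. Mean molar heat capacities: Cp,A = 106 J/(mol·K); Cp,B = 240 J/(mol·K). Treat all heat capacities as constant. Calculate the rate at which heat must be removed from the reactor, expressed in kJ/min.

Q_out = 30000 kJ/min

Extent of reaction ξ = 0.615 × 36.0 / 2 = 11.07 mol/s
Reaction term: ξ·ΔH°_rxn = 11.07 × -66.1 = -731.73 kJ/s
Sensible, feed 187→25 °C: -618.19 kJ/s
Outlet flows (mol/s): A 13.86, B 11.07
Sensible, products 25→231 °C: 849.95 kJ/s
Q = ΔH = -499.97 kJ/s = -499.97 kW
Heat removed = 29998 kJ/min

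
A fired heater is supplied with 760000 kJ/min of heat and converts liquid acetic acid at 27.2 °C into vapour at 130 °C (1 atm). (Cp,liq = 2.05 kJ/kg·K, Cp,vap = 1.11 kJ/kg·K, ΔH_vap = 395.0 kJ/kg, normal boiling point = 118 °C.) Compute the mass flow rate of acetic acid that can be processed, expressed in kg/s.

Δh = 2.05×(118−27.2) + 395.0 + 1.11×(130−118) = 594.46 kJ/kg
Q = 760000 kJ/min = 12667 kJ/s = 12667 kJ/s
ṁ = Q/Δh = 12667 / 594.46 = 21.308 kg/s

ṁ = 21.3 kg/s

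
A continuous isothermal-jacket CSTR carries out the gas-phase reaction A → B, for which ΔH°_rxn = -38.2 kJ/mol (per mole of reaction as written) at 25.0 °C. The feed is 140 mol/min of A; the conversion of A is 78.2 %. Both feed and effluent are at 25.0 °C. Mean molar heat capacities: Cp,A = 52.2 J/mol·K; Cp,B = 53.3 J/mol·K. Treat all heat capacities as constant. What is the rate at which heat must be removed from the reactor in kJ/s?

Extent of reaction ξ = 0.782 × 140 = 109.48 mol/min
Reaction term: ξ·ΔH°_rxn = 109.48 × -38.2 = -4182.1 kJ/min
Q = ΔH = -4182.1 kJ/min = -69.702 kW
Heat removed = 69.702 kJ/s

Q_out = 69.7 kJ/s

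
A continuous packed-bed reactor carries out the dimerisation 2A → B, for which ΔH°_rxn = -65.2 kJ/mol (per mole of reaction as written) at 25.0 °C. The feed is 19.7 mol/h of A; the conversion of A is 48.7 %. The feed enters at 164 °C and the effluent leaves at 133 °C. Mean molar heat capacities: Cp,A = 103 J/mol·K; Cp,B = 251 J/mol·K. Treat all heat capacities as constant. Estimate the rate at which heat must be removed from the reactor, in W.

Q_out = 97.9 W

Extent of reaction ξ = 0.487 × 19.7 / 2 = 4.7969 mol/h
Reaction term: ξ·ΔH°_rxn = 4.7969 × -65.2 = -312.76 kJ/h
Sensible, feed 164→25 °C: -282.04 kJ/h
Outlet flows (mol/h): A 10.106, B 4.7969
Sensible, products 25→133 °C: 242.46 kJ/h
Q = ΔH = -352.35 kJ/h = -0.097875 kW
Heat removed = 97.875 W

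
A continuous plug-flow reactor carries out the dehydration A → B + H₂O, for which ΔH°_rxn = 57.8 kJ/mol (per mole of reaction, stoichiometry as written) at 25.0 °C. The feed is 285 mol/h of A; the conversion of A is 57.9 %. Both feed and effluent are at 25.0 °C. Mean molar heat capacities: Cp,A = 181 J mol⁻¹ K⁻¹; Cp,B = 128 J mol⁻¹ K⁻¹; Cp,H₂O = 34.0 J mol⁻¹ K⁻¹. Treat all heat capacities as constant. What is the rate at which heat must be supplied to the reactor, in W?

Q_in = 2650 W

Extent of reaction ξ = 0.579 × 285 = 165.01 mol/h
Reaction term: ξ·ΔH°_rxn = 165.01 × 57.8 = 9537.9 kJ/h
Q = ΔH = 9537.9 kJ/h = 2.6494 kW
Heat supplied = 2649.4 W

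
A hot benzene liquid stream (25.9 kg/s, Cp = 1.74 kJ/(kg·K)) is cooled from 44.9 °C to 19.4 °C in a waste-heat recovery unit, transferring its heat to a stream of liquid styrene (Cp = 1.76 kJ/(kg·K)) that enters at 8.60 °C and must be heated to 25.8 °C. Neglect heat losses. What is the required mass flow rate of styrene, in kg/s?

ṁ_c = 38.0 kg/s

Heat released by hot stream: Q = 25.9 × 1.74 × (44.9 − 19.4) = 1149.2 kJ/s
Energy balance on cold side (adiabatic exchanger): Q = ṁ_c·Cp_c·(T_c,out − T_c,in)
ṁ_c = 1149.2 / [1.76 × (25.8 − 8.60)] = 37.962 kg/s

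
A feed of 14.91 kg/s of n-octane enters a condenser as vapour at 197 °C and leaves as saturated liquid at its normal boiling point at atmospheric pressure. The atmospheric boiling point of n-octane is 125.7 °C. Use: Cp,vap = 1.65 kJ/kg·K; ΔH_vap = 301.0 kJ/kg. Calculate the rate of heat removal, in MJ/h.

vapour 197→125.7 °C: -117.64 kJ/kg
condensation at 125.7 °C: -301 kJ/kg
Δh = -117.64 + -301 = -418.64 kJ/kg
Q = ṁ·Δh = 14.91 kg/s × -418.64 kJ/kg = -6242 kJ/s
|Q| = 6242 kW = 22471 MJ/h

Q_c = 22500 MJ/h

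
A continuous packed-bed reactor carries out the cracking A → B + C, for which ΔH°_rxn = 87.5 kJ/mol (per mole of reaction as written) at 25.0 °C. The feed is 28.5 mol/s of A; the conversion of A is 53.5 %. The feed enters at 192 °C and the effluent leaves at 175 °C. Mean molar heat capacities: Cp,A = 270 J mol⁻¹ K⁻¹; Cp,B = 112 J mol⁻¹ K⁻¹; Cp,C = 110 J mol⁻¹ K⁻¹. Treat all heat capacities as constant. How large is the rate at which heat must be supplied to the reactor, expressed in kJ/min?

Q_in = 65600 kJ/min

Extent of reaction ξ = 0.535 × 28.5 = 15.248 mol/s
Reaction term: ξ·ΔH°_rxn = 15.248 × 87.5 = 1334.2 kJ/s
Sensible, feed 192→25 °C: -1285.1 kJ/s
Outlet flows (mol/s): A 13.252, B 15.248, C 15.248
Sensible, products 25→175 °C: 1044.5 kJ/s
Q = ΔH = 1093.6 kJ/s = 1093.6 kW
Heat supplied = 65614 kJ/min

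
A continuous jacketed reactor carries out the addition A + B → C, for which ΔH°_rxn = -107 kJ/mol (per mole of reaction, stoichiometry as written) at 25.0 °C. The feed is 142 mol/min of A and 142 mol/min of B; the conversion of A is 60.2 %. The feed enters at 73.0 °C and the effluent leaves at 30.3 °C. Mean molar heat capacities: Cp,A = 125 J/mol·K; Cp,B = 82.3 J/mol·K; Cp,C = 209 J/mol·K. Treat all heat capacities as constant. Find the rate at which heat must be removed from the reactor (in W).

Extent of reaction ξ = 0.602 × 142 = 85.484 mol/min
Reaction term: ξ·ΔH°_rxn = 85.484 × -107 = -9146.8 kJ/min
Sensible, feed 73.0→25 °C: -1413 kJ/min
Outlet flows (mol/min): A 56.516, B 56.516, C 85.484
Sensible, products 25→30.3 °C: 156.78 kJ/min
Q = ΔH = -10403 kJ/min = -173.38 kW
Heat removed = 173380 W

Q_out = 173000 W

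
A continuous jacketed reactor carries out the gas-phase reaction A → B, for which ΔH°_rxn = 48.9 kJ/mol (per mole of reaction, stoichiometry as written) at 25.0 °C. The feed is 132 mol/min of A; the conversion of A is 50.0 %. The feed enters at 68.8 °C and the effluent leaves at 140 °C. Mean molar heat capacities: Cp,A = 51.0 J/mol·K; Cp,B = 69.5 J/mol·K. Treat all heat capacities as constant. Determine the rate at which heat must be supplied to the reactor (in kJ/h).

Q_in = 231000 kJ/h

Extent of reaction ξ = 0.500 × 132 = 66 mol/min
Reaction term: ξ·ΔH°_rxn = 66 × 48.9 = 3227.4 kJ/min
Sensible, feed 68.8→25 °C: -294.86 kJ/min
Outlet flows (mol/min): A 66, B 66
Sensible, products 25→140 °C: 914.6 kJ/min
Q = ΔH = 3847.1 kJ/min = 64.119 kW
Heat supplied = 230830 kJ/h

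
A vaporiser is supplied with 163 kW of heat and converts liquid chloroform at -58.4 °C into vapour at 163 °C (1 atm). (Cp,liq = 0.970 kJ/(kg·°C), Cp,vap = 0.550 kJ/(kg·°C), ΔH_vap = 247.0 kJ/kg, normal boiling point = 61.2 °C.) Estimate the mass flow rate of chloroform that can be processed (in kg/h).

ṁ = 1400 kg/h

Δh = 0.970×(61.2−-58.4) + 247.0 + 0.550×(163−61.2) = 419 kJ/kg
Q = 163 kW = 163 kJ/s = 586800 kJ/h
ṁ = Q/Δh = 586800 / 419 = 1400.5 kg/h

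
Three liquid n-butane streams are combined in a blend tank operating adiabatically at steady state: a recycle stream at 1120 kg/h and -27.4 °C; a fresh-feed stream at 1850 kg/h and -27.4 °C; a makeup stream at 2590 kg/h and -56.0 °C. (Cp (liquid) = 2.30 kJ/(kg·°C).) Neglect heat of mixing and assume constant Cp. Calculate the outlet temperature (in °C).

T_out = -40.7 °C

Adiabatic, steady state ⇒ Σ ṁᵢCp,ᵢ(T_out − Tᵢ) = 0
T_out = Σ ṁᵢCp,ᵢTᵢ / Σ ṁᵢCp,ᵢ
      = -520760 / 12788 = -40.723 °C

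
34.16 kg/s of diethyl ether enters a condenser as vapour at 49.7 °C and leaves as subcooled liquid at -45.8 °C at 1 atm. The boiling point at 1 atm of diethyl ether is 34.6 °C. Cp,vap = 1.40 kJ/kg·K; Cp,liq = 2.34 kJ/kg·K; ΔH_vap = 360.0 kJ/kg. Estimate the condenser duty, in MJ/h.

Q_c = 70000 MJ/h

vapour 49.7→34.6 °C: -21.14 kJ/kg
condensation at 34.6 °C: -360 kJ/kg
liquid 34.6→-45.8 °C: -188.14 kJ/kg
Δh = -21.14 + -360 + -188.14 = -569.28 kJ/kg
Q = ṁ·Δh = 34.16 kg/s × -569.28 kJ/kg = -19446 kJ/s
|Q| = 19446 kW = 70007 MJ/h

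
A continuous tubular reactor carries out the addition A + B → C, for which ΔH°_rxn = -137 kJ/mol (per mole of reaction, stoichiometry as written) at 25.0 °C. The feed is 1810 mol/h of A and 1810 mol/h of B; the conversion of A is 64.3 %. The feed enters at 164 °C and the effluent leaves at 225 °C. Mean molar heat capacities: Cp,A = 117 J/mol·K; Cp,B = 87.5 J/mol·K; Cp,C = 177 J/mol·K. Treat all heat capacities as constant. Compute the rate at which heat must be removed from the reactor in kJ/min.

Q_out = 2390 kJ/min

Extent of reaction ξ = 0.643 × 1810 = 1163.8 mol/h
Reaction term: ξ·ΔH°_rxn = 1163.8 × -137 = -159440 kJ/h
Sensible, feed 164→25 °C: -51450 kJ/h
Outlet flows (mol/h): A 646.17, B 646.17, C 1163.8
Sensible, products 25→225 °C: 67628 kJ/h
Q = ΔH = -143270 kJ/h = -39.796 kW
Heat removed = 2387.8 kJ/min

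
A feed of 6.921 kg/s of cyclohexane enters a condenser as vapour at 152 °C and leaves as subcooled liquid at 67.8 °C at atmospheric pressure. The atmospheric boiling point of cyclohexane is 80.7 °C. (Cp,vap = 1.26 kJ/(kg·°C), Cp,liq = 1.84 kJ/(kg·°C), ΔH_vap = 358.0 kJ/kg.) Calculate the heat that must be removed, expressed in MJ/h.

Q_c = 11700 MJ/h

vapour 152→80.7 °C: -89.838 kJ/kg
condensation at 80.7 °C: -358 kJ/kg
liquid 80.7→67.8 °C: -23.736 kJ/kg
Δh = -89.838 + -358 + -23.736 = -471.57 kJ/kg
Q = ṁ·Δh = 6.921 kg/s × -471.57 kJ/kg = -3263.8 kJ/s
|Q| = 3263.8 kW = 11750 MJ/h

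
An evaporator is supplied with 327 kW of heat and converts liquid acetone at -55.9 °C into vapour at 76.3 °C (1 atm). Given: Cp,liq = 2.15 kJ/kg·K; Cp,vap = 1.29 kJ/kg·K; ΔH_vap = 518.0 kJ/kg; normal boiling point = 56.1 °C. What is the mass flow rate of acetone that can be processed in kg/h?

Δh = 2.15×(56.1−-55.9) + 518.0 + 1.29×(76.3−56.1) = 784.86 kJ/kg
Q = 327 kW = 327 kJ/s = 1.1772e+06 kJ/h
ṁ = Q/Δh = 1.1772e+06 / 784.86 = 1499.9 kg/h

ṁ = 1500 kg/h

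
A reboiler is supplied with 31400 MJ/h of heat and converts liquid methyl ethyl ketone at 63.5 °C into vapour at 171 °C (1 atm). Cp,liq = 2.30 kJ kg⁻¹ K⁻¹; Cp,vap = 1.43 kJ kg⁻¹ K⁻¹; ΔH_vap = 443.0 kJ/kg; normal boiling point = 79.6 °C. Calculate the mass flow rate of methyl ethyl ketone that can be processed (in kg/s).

Δh = 2.30×(79.6−63.5) + 443.0 + 1.43×(171−79.6) = 610.73 kJ/kg
Q = 31400 MJ/h = 8722.2 kJ/s = 8722.2 kJ/s
ṁ = Q/Δh = 8722.2 / 610.73 = 14.282 kg/s

ṁ = 14.3 kg/s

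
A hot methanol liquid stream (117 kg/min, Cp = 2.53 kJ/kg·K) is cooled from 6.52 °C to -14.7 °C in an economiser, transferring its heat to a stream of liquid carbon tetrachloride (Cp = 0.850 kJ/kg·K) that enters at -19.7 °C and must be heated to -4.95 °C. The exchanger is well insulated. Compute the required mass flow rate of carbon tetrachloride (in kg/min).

Heat released by hot stream: Q = 117 × 2.53 × (6.52 − -14.7) = 6281.3 kJ/min
Energy balance on cold side (adiabatic exchanger): Q = ṁ_c·Cp_c·(T_c,out − T_c,in)
ṁ_c = 6281.3 / [0.850 × (-4.95 − -19.7)] = 501 kg/min

ṁ_c = 501 kg/min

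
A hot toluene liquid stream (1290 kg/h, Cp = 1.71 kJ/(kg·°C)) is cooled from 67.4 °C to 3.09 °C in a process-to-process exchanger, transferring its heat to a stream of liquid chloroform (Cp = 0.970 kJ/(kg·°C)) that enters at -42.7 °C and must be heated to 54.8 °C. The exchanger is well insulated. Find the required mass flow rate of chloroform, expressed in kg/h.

ṁ_c = 1500 kg/h

Heat released by hot stream: Q = 1290 × 1.71 × (67.4 − 3.09) = 141860 kJ/h
Energy balance on cold side (adiabatic exchanger): Q = ṁ_c·Cp_c·(T_c,out − T_c,in)
ṁ_c = 141860 / [0.970 × (54.8 − -42.7)] = 1500 kg/h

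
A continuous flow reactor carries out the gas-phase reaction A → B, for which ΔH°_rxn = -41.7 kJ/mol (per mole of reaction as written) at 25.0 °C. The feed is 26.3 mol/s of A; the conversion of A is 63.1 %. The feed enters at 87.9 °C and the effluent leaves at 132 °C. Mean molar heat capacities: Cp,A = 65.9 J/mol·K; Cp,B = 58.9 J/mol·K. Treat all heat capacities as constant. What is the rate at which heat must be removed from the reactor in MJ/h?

Extent of reaction ξ = 0.631 × 26.3 = 16.595 mol/s
Reaction term: ξ·ΔH°_rxn = 16.595 × -41.7 = -692.02 kJ/s
Sensible, feed 87.9→25 °C: -109.02 kJ/s
Outlet flows (mol/s): A 9.7047, B 16.595
Sensible, products 25→132 °C: 173.02 kJ/s
Q = ΔH = -628.02 kJ/s = -628.02 kW
Heat removed = 2260.9 MJ/h

Q_out = 2260 MJ/h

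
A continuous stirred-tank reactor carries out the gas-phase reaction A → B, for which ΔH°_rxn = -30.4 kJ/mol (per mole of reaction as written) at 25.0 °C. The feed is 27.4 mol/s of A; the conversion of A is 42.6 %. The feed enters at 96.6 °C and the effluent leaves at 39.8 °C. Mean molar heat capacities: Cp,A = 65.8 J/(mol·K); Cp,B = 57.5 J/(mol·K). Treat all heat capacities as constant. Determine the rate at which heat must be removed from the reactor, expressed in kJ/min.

Extent of reaction ξ = 0.426 × 27.4 = 11.672 mol/s
Reaction term: ξ·ΔH°_rxn = 11.672 × -30.4 = -354.84 kJ/s
Sensible, feed 96.6→25 °C: -129.09 kJ/s
Outlet flows (mol/s): A 15.728, B 11.672
Sensible, products 25→39.8 °C: 25.249 kJ/s
Q = ΔH = -458.68 kJ/s = -458.68 kW
Heat removed = 27521 kJ/min

Q_out = 27500 kJ/min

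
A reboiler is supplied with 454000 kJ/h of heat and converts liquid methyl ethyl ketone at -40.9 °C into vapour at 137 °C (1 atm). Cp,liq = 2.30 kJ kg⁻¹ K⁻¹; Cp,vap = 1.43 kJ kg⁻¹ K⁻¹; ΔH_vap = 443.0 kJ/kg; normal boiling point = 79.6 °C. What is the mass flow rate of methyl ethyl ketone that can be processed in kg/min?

Δh = 2.30×(79.6−-40.9) + 443.0 + 1.43×(137−79.6) = 802.23 kJ/kg
Q = 454000 kJ/h = 126.11 kJ/s = 7566.7 kJ/min
ṁ = Q/Δh = 7566.7 / 802.23 = 9.432 kg/min

ṁ = 9.43 kg/min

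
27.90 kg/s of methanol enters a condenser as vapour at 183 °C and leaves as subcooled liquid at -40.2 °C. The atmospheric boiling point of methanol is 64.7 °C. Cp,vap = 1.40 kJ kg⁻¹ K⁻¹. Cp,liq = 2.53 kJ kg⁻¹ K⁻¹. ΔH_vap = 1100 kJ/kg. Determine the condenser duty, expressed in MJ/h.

vapour 183→64.7 °C: -165.62 kJ/kg
condensation at 64.7 °C: -1100 kJ/kg
liquid 64.7→-40.2 °C: -265.4 kJ/kg
Δh = -165.62 + -1100 + -265.4 = -1531 kJ/kg
Q = ṁ·Δh = 27.90 kg/s × -1531 kJ/kg = -42715 kJ/s
|Q| = 42715 kW = 153780 MJ/h

Q_c = 154000 MJ/h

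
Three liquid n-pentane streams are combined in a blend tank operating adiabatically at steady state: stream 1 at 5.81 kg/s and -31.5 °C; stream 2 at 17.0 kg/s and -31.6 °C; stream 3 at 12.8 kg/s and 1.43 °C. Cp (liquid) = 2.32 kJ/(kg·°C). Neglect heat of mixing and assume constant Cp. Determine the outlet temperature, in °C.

Energy balance with Q = 0: Σ ṁᵢCp,ᵢ(T_out − Tᵢ) = 0
T_out = Σ ṁᵢCp,ᵢTᵢ / Σ ṁᵢCp,ᵢ
      = -1628.4 / 82.615 = -19.711 °C

T_out = -19.7 °C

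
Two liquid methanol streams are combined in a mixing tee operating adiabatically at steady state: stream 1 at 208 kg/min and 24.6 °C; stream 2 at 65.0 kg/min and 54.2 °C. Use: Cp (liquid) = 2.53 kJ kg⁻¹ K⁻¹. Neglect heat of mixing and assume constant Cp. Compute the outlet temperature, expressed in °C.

T_out = 31.6 °C

Energy balance with Q = 0: Σ ṁᵢCp,ᵢ(T_out − Tᵢ) = 0
Σ ṁᵢCp,ᵢTᵢ = 208×2.53×24.6 + 65.0×2.53×54.2 = 21859
Σ ṁᵢCp,ᵢ = 208×2.53 + 65.0×2.53 = 690.69
T_out = 21859 / 690.69 = 31.648 °C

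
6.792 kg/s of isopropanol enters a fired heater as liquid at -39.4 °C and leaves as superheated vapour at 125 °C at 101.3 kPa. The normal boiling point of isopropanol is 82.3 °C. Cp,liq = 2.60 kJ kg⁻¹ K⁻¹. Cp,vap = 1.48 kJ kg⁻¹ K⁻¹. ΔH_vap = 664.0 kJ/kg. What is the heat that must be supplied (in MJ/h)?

liquid -39.4→82.3 °C: 316.42 kJ/kg
vaporisation at 82.3 °C: 664 kJ/kg
vapour 82.3→125 °C: 63.196 kJ/kg
Δh = 316.42 + 664 + 63.196 = 1043.6 kJ/kg
Q = ṁ·Δh = 6.792 kg/s × 1043.6 kJ/kg = 7088.2 kJ/s
|Q| = 7088.2 kW = 25518 MJ/h

Q = 25500 MJ/h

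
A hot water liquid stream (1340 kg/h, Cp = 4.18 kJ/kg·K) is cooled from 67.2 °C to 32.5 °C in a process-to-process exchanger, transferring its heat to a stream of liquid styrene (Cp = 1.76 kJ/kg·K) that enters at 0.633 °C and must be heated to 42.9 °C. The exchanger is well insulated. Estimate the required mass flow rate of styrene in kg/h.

ṁ_c = 2610 kg/h

Heat released by hot stream: Q = 1340 × 4.18 × (67.2 − 32.5) = 194360 kJ/h
Energy balance on cold side (adiabatic exchanger): Q = ṁ_c·Cp_c·(T_c,out − T_c,in)
ṁ_c = 194360 / [1.76 × (42.9 − 0.633)] = 2612.7 kg/h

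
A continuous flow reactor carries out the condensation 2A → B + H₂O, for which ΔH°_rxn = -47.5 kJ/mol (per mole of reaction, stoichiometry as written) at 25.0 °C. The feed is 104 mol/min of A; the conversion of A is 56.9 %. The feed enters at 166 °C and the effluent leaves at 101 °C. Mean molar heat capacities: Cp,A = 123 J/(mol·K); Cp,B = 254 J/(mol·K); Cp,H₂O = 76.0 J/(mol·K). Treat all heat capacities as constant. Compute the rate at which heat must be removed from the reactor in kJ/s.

Q_out = 34.1 kJ/s

Extent of reaction ξ = 0.569 × 104 / 2 = 29.588 mol/min
Reaction term: ξ·ΔH°_rxn = 29.588 × -47.5 = -1405.4 kJ/min
Sensible, feed 166→25 °C: -1803.7 kJ/min
Outlet flows (mol/min): A 44.824, B 29.588, H₂O 29.588
Sensible, products 25→101 °C: 1161.1 kJ/min
Q = ΔH = -2048 kJ/min = -34.134 kW
Heat removed = 34.134 kJ/s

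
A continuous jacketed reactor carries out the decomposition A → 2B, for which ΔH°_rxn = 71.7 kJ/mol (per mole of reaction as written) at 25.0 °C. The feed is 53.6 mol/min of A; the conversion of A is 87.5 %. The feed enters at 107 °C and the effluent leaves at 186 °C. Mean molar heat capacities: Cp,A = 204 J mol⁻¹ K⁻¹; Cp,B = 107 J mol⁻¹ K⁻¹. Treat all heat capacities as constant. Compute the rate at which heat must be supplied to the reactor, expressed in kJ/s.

Q_in = 71.7 kJ/s

Extent of reaction ξ = 0.875 × 53.6 = 46.9 mol/min
Reaction term: ξ·ΔH°_rxn = 46.9 × 71.7 = 3362.7 kJ/min
Sensible, feed 107→25 °C: -896.62 kJ/min
Outlet flows (mol/min): A 6.7, B 93.8
Sensible, products 25→186 °C: 1835.9 kJ/min
Q = ΔH = 4302.1 kJ/min = 71.701 kW
Heat supplied = 71.701 kJ/s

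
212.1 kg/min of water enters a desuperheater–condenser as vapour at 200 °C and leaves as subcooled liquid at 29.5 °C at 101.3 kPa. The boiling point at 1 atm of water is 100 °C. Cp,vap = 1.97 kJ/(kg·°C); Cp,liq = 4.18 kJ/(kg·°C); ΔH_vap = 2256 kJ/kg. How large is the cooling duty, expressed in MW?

Q_c = 9.71 MW

vapour 200→100 °C: -197 kJ/kg
condensation at 100 °C: -2256 kJ/kg
liquid 100→29.5 °C: -294.69 kJ/kg
Δh = -197 + -2256 + -294.69 = -2747.7 kJ/kg
Q = ṁ·Δh = 212.1 kg/min × -2747.7 kJ/kg = -582790 kJ/min
|Q| = 9713.1 kW = 9.7131 MW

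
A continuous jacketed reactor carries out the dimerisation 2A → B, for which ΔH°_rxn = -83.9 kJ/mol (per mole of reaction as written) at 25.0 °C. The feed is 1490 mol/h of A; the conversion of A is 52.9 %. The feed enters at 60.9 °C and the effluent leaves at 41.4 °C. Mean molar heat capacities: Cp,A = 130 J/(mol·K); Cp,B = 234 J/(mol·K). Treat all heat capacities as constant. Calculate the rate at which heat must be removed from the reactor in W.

Extent of reaction ξ = 0.529 × 1490 / 2 = 394.11 mol/h
Reaction term: ξ·ΔH°_rxn = 394.11 × -83.9 = -33065 kJ/h
Sensible, feed 60.9→25 °C: -6953.8 kJ/h
Outlet flows (mol/h): A 701.79, B 394.11
Sensible, products 25→41.4 °C: 3008.6 kJ/h
Q = ΔH = -37011 kJ/h = -10.281 kW
Heat removed = 10281 W

Q_out = 10300 W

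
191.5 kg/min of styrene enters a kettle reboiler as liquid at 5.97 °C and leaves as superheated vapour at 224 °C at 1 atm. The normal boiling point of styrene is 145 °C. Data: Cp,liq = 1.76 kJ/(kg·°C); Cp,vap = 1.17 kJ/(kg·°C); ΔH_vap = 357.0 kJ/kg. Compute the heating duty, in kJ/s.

liquid 5.97→145 °C: 244.69 kJ/kg
vaporisation at 145 °C: 357 kJ/kg
vapour 145→224 °C: 92.43 kJ/kg
Δh = 244.69 + 357 + 92.43 = 694.12 kJ/kg
Q = ṁ·Δh = 191.5 kg/min × 694.12 kJ/kg = 132920 kJ/min
|Q| = 2215.4 kW

Q = 2220 kJ/s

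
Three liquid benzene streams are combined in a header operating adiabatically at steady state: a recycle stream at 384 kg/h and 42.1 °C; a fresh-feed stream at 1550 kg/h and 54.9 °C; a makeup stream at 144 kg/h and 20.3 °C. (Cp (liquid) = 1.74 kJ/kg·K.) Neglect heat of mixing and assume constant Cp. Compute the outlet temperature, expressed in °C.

Energy balance with Q = 0: Σ ṁᵢCp,ᵢ(T_out − Tᵢ) = 0
Σ ṁᵢCp,ᵢTᵢ = 384×1.74×42.1 + 1550×1.74×54.9 + 144×1.74×20.3 = 181280
Σ ṁᵢCp,ᵢ = 384×1.74 + 1550×1.74 + 144×1.74 = 3615.7
T_out = 181280 / 3615.7 = 50.137 °C

T_out = 50.1 °C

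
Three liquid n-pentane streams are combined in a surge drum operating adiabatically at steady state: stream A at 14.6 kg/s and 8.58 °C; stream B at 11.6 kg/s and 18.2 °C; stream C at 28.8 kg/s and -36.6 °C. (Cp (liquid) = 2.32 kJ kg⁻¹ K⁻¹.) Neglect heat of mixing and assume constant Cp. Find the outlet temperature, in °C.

Energy balance with Q = 0: Σ ṁᵢCp,ᵢ(T_out − Tᵢ) = 0
T_out = Σ ṁᵢCp,ᵢTᵢ / Σ ṁᵢCp,ᵢ
      = -1665 / 127.6 = -13.049 °C

T_out = -13.0 °C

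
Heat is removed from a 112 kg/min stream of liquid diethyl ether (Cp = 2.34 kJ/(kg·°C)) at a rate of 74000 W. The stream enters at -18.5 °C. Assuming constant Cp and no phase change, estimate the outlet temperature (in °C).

T_out = -35.4 °C

Q = 74000 W = 4440 kJ/min
ΔT = Q/(ṁ·Cp) = 4440/(112×2.34) = 16.941 K
T_out = -18.5 − 16.941 = -35.441 °C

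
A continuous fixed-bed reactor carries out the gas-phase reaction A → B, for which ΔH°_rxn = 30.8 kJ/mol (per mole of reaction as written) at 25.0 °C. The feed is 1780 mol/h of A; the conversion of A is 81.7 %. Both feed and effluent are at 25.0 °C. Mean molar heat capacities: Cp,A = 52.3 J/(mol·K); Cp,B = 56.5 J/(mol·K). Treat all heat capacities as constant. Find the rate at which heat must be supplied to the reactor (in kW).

Q_in = 12.4 kW

Extent of reaction ξ = 0.817 × 1780 = 1454.3 mol/h
Reaction term: ξ·ΔH°_rxn = 1454.3 × 30.8 = 44791 kJ/h
Q = ΔH = 44791 kJ/h = 12.442 kW
Heat supplied = 12.442 kW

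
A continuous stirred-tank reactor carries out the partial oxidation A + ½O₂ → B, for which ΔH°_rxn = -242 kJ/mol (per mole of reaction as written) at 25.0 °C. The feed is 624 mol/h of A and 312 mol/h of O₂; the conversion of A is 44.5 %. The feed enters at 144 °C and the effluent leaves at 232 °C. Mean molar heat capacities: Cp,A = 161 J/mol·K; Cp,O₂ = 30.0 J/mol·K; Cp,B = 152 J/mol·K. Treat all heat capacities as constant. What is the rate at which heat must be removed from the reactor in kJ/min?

Extent of reaction ξ = 0.445 × 624 = 277.68 mol/h
Reaction term: ξ·ΔH°_rxn = 277.68 × -242 = -67199 kJ/h
Sensible, feed 144→25 °C: -13069 kJ/h
Outlet flows (mol/h): A 346.32, O₂ 173.16, B 277.68
Sensible, products 25→232 °C: 21354 kJ/h
Q = ΔH = -58914 kJ/h = -16.365 kW
Heat removed = 981.89 kJ/min

Q_out = 982 kJ/min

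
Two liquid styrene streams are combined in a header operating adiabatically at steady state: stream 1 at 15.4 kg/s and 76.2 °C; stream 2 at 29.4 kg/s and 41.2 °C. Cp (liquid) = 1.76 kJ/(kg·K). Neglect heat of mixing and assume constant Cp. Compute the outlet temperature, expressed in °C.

Adiabatic, steady state ⇒ Σ ṁᵢCp,ᵢ(T_out − Tᵢ) = 0
T_out = Σ ṁᵢCp,ᵢTᵢ / Σ ṁᵢCp,ᵢ
      = 4197.2 / 78.848 = 53.231 °C

T_out = 53.2 °C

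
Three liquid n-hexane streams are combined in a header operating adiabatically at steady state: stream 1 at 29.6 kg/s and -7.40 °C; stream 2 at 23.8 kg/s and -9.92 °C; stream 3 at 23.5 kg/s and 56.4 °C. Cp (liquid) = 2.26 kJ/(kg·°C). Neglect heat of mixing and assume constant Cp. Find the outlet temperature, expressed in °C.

No heat crosses the boundary, so H_out = H_in.
T_out = Σ ṁᵢCp,ᵢTᵢ / Σ ṁᵢCp,ᵢ
      = 1966.8 / 173.79 = 11.317 °C

T_out = 11.3 °C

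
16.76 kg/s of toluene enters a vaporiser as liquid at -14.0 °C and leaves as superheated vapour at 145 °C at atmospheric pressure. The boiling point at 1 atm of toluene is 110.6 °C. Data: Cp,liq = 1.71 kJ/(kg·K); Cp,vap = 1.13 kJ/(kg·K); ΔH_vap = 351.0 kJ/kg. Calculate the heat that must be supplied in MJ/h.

Q = 36400 MJ/h

liquid -14.0→110.6 °C: 213.07 kJ/kg
vaporisation at 110.6 °C: 351 kJ/kg
vapour 110.6→145 °C: 38.872 kJ/kg
Δh = 213.07 + 351 + 38.872 = 602.94 kJ/kg
Q = ṁ·Δh = 16.76 kg/s × 602.94 kJ/kg = 10105 kJ/s
|Q| = 10105 kW = 36379 MJ/h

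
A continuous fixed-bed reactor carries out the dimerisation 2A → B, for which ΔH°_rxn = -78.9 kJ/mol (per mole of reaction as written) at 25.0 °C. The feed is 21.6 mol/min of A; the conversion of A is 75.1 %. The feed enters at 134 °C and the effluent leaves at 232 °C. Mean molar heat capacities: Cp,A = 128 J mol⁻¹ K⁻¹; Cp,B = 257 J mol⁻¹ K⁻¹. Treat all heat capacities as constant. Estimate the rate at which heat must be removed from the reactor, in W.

Q_out = 6120 W

Extent of reaction ξ = 0.751 × 21.6 / 2 = 8.1108 mol/min
Reaction term: ξ·ΔH°_rxn = 8.1108 × -78.9 = -639.94 kJ/min
Sensible, feed 134→25 °C: -301.36 kJ/min
Outlet flows (mol/min): A 5.3784, B 8.1108
Sensible, products 25→232 °C: 573.99 kJ/min
Q = ΔH = -367.31 kJ/min = -6.1219 kW
Heat removed = 6121.9 W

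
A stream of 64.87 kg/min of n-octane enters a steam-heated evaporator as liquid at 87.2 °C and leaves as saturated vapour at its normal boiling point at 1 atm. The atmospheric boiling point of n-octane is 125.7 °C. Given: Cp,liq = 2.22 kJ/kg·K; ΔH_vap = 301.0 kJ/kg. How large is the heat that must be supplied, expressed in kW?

Q = 418 kW

liquid 87.2→125.7 °C: 85.47 kJ/kg
vaporisation at 125.7 °C: 301 kJ/kg
Δh = 85.47 + 301 = 386.47 kJ/kg
Q = ṁ·Δh = 64.87 kg/min × 386.47 kJ/kg = 25070 kJ/min
|Q| = 417.84 kW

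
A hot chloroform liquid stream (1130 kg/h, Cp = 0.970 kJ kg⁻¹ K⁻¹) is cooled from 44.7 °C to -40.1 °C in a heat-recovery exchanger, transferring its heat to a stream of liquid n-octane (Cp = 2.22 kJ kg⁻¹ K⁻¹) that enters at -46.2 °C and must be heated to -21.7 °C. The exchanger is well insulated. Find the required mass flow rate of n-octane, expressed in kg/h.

Heat released by hot stream: Q = 1130 × 0.970 × (44.7 − -40.1) = 92949 kJ/h
Energy balance on cold side (adiabatic exchanger): Q = ṁ_c·Cp_c·(T_c,out − T_c,in)
ṁ_c = 92949 / [2.22 × (-21.7 − -46.2)] = 1708.9 kg/h

ṁ_c = 1710 kg/h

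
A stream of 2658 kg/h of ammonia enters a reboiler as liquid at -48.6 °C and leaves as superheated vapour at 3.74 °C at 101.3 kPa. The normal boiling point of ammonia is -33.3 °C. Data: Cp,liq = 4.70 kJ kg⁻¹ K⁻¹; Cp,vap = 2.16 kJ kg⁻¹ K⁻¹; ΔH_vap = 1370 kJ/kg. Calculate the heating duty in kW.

Q = 1120 kW

liquid -48.6→-33.3 °C: 71.91 kJ/kg
vaporisation at -33.3 °C: 1370 kJ/kg
vapour -33.3→3.74 °C: 80.006 kJ/kg
Δh = 71.91 + 1370 + 80.006 = 1521.9 kJ/kg
Q = ṁ·Δh = 2658 kg/h × 1521.9 kJ/kg = 4.0453e+06 kJ/h
|Q| = 1123.7 kW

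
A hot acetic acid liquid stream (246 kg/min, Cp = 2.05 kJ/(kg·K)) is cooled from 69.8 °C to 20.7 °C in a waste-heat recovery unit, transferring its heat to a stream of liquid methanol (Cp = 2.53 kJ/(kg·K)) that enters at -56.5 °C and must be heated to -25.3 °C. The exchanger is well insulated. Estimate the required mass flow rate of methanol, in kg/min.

Heat released by hot stream: Q = 246 × 2.05 × (69.8 − 20.7) = 24761 kJ/min
Energy balance on cold side (adiabatic exchanger): Q = ṁ_c·Cp_c·(T_c,out − T_c,in)
ṁ_c = 24761 / [2.53 × (-25.3 − -56.5)] = 313.69 kg/min

ṁ_c = 314 kg/min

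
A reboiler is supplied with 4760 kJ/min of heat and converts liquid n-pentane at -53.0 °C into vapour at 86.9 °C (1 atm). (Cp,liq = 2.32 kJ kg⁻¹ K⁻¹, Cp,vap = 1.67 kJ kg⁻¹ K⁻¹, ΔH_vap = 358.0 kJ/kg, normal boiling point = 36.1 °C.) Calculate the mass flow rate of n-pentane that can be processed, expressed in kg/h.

Δh = 2.32×(36.1−-53.0) + 358.0 + 1.67×(86.9−36.1) = 649.55 kJ/kg
Q = 4760 kJ/min = 79.333 kJ/s = 285600 kJ/h
ṁ = Q/Δh = 285600 / 649.55 = 439.69 kg/h

ṁ = 440 kg/h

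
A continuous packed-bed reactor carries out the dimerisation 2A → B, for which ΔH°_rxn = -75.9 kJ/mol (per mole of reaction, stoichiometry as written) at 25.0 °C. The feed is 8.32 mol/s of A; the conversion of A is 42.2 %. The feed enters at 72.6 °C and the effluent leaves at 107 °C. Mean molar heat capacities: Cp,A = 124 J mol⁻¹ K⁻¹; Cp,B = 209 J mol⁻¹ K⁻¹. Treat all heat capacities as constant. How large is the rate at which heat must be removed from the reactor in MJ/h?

Extent of reaction ξ = 0.422 × 8.32 / 2 = 1.7555 mol/s
Reaction term: ξ·ΔH°_rxn = 1.7555 × -75.9 = -133.24 kJ/s
Sensible, feed 72.6→25 °C: -49.108 kJ/s
Outlet flows (mol/s): A 4.809, B 1.7555
Sensible, products 25→107 °C: 78.984 kJ/s
Q = ΔH = -103.37 kJ/s = -103.37 kW
Heat removed = 372.13 MJ/h

Q_out = 372 MJ/h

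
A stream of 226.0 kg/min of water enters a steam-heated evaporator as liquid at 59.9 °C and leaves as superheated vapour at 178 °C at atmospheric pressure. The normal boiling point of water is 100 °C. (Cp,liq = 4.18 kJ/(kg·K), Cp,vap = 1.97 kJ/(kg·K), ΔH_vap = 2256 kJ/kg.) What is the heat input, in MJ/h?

liquid 59.9→100 °C: 167.62 kJ/kg
vaporisation at 100 °C: 2256 kJ/kg
vapour 100→178 °C: 153.66 kJ/kg
Δh = 167.62 + 2256 + 153.66 = 2577.3 kJ/kg
Q = ṁ·Δh = 226.0 kg/min × 2577.3 kJ/kg = 582460 kJ/min
|Q| = 9707.7 kW = 34948 MJ/h

Q = 34900 MJ/h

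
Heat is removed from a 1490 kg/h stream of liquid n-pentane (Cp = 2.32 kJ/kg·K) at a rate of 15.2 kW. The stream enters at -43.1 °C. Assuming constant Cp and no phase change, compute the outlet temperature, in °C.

T_out = -58.9 °C

Q = 15.2 kW = 54720 kJ/h
ΔT = Q/(ṁ·Cp) = 54720/(1490×2.32) = 15.83 K
T_out = -43.1 − 15.83 = -58.93 °C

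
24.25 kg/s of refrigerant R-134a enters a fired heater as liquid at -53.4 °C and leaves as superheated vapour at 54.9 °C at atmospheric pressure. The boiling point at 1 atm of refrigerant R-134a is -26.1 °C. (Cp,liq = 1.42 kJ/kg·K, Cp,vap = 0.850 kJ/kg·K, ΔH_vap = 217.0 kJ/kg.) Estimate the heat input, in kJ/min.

Q = 472000 kJ/min

liquid -53.4→-26.1 °C: 38.766 kJ/kg
vaporisation at -26.1 °C: 217 kJ/kg
vapour -26.1→54.9 °C: 68.85 kJ/kg
Δh = 38.766 + 217 + 68.85 = 324.62 kJ/kg
Q = ṁ·Δh = 24.25 kg/s × 324.62 kJ/kg = 7871.9 kJ/s
|Q| = 7871.9 kW = 472320 kJ/min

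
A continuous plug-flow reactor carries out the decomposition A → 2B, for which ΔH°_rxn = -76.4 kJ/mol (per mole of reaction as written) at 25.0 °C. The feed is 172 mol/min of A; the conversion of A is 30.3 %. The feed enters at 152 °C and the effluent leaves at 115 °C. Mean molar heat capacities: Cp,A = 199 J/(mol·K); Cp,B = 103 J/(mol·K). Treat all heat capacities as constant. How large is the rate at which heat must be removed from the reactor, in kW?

Extent of reaction ξ = 0.303 × 172 = 52.116 mol/min
Reaction term: ξ·ΔH°_rxn = 52.116 × -76.4 = -3981.7 kJ/min
Sensible, feed 152→25 °C: -4347 kJ/min
Outlet flows (mol/min): A 119.88, B 104.23
Sensible, products 25→115 °C: 3113.4 kJ/min
Q = ΔH = -5215.3 kJ/min = -86.921 kW
Heat removed = 86.921 kW

Q_out = 86.9 kW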